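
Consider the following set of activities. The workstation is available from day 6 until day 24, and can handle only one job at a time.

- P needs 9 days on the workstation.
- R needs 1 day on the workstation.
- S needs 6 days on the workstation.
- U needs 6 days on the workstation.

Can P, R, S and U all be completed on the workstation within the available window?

The workstation window is 24 − 6 = 18 days.
Running back to back, the jobs need 9 + 1 + 6 + 6 = 22 days on the workstation.
Since 22 > 18, they cannot all fit.

No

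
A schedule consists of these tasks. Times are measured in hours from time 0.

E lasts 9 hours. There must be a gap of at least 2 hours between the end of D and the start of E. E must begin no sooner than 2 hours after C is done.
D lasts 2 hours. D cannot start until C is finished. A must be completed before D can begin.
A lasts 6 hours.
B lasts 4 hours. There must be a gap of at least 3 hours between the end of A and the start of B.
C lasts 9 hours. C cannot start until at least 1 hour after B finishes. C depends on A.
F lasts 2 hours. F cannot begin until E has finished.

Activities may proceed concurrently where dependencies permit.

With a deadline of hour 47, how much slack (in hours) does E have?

9

Nothing blocks A, so it runs from hour 0 to hour 6.
After A (finishes hour 6, plus 3-hour gap → hour 9), B can start at hour 9 and finishes at hour 13.
C cannot start until B (finishes hour 13, plus 1-hour gap → hour 14); A (finishes hour 6). The controlling bound is hour 14, so C finishes at 14 + 9 = hour 23.
D needs all of C (finishes hour 23); A (finishes hour 6). That puts its earliest start at hour 23; it finishes at 23 + 2 = hour 25.
For E: D (finishes hour 25, plus 2-hour gap → hour 27); C (finishes hour 23, plus 2-hour gap → hour 25). Taking the maximum gives a start of hour 27, and it finishes at 27 + 9 = hour 36.

Working backward from the deadline:
F must finish by hour 47; it takes 2 hours, so it must start by 47 − 2 = hour 45.
E feeds into F (must start by hour 45); so E must finish by hour 45 and therefore start by hour 36.
So E can start as early as hour 27 and as late as hour 36, giving 36 − 27 = 9 hours of slack.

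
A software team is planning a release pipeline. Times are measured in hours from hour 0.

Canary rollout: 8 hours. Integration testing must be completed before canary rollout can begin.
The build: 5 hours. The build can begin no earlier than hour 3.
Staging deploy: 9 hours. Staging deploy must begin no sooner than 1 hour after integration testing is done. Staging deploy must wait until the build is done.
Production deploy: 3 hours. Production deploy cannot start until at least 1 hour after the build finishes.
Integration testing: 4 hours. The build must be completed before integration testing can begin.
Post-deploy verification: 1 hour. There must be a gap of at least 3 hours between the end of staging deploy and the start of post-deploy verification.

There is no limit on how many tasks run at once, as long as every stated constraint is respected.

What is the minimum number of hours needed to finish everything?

26

After its own release at hour 3, the build can start at hour 3 and finishes at hour 8.
Production deploy waits on the build (finishes hour 8, plus 1-hour gap → hour 9), so it starts at hour 9 and finishes at 9 + 3 = hour 12.
Integration testing cannot begin until the build (finishes hour 8). It runs from hour 8 to 8 + 4 = hour 12.
After integration testing (finishes hour 12), canary rollout can start at hour 12 and finishes at hour 20.
For staging deploy: integration testing (finishes hour 12, plus 1-hour gap → hour 13); the build (finishes hour 8). Taking the maximum gives a start of hour 13, and it finishes at 13 + 9 = hour 22.
Post-deploy verification cannot begin until staging deploy (finishes hour 22, plus 3-hour gap → hour 25). It runs from hour 25 to 25 + 1 = hour 26.
All tasks are finished once the last one completes. Finish times: The build at 8, Integration testing at 12, Staging deploy at 22, Canary rollout at 20, Production deploy at 12, Post-deploy verification at 26. The latest is hour 26.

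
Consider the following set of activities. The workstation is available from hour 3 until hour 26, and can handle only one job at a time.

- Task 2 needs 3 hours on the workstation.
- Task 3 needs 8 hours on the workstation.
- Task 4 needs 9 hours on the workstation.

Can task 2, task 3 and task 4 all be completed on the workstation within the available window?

The workstation window is 26 − 3 = 23 hours.
Running back to back, the jobs need 3 + 8 + 9 = 20 hours on the workstation.
Since 20 ≤ 23, they fit within the window.

Yes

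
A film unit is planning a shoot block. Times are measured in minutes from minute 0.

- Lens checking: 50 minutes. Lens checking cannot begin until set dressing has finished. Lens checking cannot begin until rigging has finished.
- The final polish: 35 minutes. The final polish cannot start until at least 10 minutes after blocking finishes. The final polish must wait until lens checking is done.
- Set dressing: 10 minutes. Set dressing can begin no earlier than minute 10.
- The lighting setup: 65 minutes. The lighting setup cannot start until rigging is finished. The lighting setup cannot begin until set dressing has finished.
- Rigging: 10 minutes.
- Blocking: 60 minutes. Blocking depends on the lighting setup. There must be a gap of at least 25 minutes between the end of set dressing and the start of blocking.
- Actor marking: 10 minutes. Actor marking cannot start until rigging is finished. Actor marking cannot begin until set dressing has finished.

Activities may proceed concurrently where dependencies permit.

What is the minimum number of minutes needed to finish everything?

Set dressing waits on its own release at minute 10, so it starts at minute 10 and finishes at 10 + 10 = minute 20.
Rigging can start immediately at minute 0; it finishes at minute 10.
Actor marking needs all of rigging (finishes minute 10); set dressing (finishes minute 20). That puts its earliest start at minute 20; it finishes at 20 + 10 = minute 30.
Lens checking has to wait for set dressing (finishes minute 20); rigging (finishes minute 10). The latest of these is minute 20, so lens checking runs minute 20 to 20 + 50 = minute 70.
The lighting setup needs all of rigging (finishes minute 10); set dressing (finishes minute 20). That puts its earliest start at minute 20; it finishes at 20 + 65 = minute 85.
Blocking has to wait for the lighting setup (finishes minute 85); set dressing (finishes minute 20, plus 25-minute gap → minute 45). The latest of these is minute 85, so blocking runs minute 85 to 85 + 60 = minute 145.
The final polish has to wait for blocking (finishes minute 145, plus 10-minute gap → minute 155); lens checking (finishes minute 70). The latest of these is minute 155, so the final polish runs minute 155 to 155 + 35 = minute 190.
All tasks are finished once the last one completes. Finish times: Rigging at 10, Set dressing at 20, The lighting setup at 85, Lens checking at 70, Blocking at 145, Actor marking at 30, The final polish at 190. The latest is minute 190.

190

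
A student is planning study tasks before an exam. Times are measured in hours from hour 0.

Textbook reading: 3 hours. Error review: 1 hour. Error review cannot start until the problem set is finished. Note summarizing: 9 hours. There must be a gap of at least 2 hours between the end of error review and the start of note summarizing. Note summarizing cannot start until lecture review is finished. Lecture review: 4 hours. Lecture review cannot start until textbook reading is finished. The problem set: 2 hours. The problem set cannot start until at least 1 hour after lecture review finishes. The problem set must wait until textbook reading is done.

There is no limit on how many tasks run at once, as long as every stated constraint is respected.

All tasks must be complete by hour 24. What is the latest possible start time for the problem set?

10

Note summarizing must finish by hour 24; it takes 9 hours, so it must start by 24 − 9 = hour 15.
Error review has to be done before note summarizing (must start by hour 15, minus 2-hour gap → hour 13). That means finishing by hour 13, i.e. starting by 13 − 1 = hour 12.
The problem set feeds into error review (must start by hour 12); so the problem set must finish by hour 12 and therefore start by hour 10.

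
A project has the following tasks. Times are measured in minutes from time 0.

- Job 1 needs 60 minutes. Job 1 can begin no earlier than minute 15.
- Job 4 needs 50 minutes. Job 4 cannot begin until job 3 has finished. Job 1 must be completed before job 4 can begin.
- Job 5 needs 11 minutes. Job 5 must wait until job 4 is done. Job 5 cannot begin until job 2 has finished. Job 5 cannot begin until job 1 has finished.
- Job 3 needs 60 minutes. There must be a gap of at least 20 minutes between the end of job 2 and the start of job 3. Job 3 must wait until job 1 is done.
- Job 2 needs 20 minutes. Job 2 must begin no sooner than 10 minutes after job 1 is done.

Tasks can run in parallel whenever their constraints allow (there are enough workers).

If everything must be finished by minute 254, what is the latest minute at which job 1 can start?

Nothing follows job 5; the deadline of minute 254 is its only limit. It must start by 254 − 11 = minute 243.
Job 4 feeds into job 5 (must start by minute 243); so job 4 must finish by minute 243 and therefore start by minute 193.
Job 3 must finish before job 4 (must start by minute 193). With a 60-minute duration, job 3 must start by 193 − 60 = minute 133.
For job 2: job 3 (must start by minute 133, minus 20-minute gap → minute 113); job 5 (must start by minute 243). The most restrictive is minute 113; with a 20-minute duration, job 2 must start by minute 93.
Job 1 feeds job 2 (must start by minute 93, minus 10-minute gap → minute 83); job 3 (must start by minute 133); job 4 (must start by minute 193); job 5 (must start by minute 243). Taking the minimum, job 1 must finish by minute 83 and start by 83 − 60 = minute 23.

23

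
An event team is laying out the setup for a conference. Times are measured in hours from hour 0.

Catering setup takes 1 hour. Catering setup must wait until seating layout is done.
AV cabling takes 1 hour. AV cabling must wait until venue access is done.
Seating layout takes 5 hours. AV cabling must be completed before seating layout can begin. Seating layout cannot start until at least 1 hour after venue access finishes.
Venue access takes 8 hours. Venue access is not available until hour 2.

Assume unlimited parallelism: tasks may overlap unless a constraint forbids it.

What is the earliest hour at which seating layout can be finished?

16

After its own release at hour 2, venue access can start at hour 2 and finishes at hour 10.
After venue access (finishes hour 10), AV cabling can start at hour 10 and finishes at hour 11.
Seating layout cannot start until AV cabling (finishes hour 11); venue access (finishes hour 10, plus 1-hour gap → hour 11). The controlling bound is hour 11, so seating layout finishes at 11 + 5 = hour 16.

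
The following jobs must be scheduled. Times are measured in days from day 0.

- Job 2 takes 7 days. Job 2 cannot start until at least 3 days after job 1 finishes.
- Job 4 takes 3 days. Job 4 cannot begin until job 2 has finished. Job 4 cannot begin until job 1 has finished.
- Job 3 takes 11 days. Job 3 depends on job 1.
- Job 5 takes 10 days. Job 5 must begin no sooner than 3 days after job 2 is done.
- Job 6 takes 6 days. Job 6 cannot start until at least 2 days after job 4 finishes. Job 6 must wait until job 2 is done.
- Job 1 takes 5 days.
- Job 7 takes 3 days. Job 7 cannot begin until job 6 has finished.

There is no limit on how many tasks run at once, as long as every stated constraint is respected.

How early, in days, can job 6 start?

20

Nothing blocks job 1, so it runs from day 0 to day 5.
Job 2 cannot begin until job 1 (finishes day 5, plus 3-day gap → day 8). It runs from day 8 to 8 + 7 = day 15.
For job 4: job 2 (finishes day 15); job 1 (finishes day 5). Taking the maximum gives a start of day 15, and it finishes at 15 + 3 = day 18.
Job 6 waits on job 4 (finishes day 18, plus 2-day gap → day 20); job 2 (finishes day 15). The latest of these is day 20, which is the earliest job 6 can start.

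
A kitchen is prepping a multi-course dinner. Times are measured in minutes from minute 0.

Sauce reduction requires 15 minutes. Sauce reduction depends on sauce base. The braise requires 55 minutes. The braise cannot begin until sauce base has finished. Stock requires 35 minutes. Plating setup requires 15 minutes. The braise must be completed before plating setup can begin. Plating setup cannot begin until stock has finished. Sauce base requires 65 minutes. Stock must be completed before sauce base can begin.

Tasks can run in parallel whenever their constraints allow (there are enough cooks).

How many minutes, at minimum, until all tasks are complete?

170

Stock can start immediately at minute 0; it finishes at minute 35.
After stock (finishes minute 35), sauce base can start at minute 35 and finishes at minute 100.
Sauce reduction cannot begin until sauce base (finishes minute 100). It runs from minute 100 to 100 + 15 = minute 115.
The braise cannot begin until sauce base (finishes minute 100). It runs from minute 100 to 100 + 55 = minute 155.
Plating setup needs all of the braise (finishes minute 155); stock (finishes minute 35). That puts its earliest start at minute 155; it finishes at 155 + 15 = minute 170.
All tasks are finished once the last one completes. Finish times: Stock at 35, Sauce base at 100, The braise at 155, Sauce reduction at 115, Plating setup at 170. The latest is minute 170.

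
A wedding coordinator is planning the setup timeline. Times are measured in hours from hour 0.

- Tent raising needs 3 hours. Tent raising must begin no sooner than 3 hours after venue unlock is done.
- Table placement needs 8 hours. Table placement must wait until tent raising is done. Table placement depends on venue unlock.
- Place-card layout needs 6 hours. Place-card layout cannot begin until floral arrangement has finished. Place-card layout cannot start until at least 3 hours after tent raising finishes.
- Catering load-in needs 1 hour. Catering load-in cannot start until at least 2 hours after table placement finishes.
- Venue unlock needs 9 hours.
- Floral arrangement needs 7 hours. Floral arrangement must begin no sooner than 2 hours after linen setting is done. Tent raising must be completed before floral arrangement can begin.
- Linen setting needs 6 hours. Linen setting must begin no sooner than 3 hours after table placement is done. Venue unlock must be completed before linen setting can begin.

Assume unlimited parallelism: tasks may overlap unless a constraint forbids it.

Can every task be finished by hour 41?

Venue unlock can start immediately at hour 0; it finishes at hour 9.
After venue unlock (finishes hour 9, plus 3-hour gap → hour 12), tent raising can start at hour 12 and finishes at hour 15.
Table placement needs all of tent raising (finishes hour 15); venue unlock (finishes hour 9). That puts its earliest start at hour 15; it finishes at 15 + 8 = hour 23.
After table placement (finishes hour 23, plus 2-hour gap → hour 25), catering load-in can start at hour 25 and finishes at hour 26.
Linen setting has to wait for table placement (finishes hour 23, plus 3-hour gap → hour 26); venue unlock (finishes hour 9). The latest of these is hour 26, so linen setting runs hour 26 to 26 + 6 = hour 32.
Floral arrangement needs all of linen setting (finishes hour 32, plus 2-hour gap → hour 34); tent raising (finishes hour 15). That puts its earliest start at hour 34; it finishes at 34 + 7 = hour 41.
Place-card layout cannot start until floral arrangement (finishes hour 41); tent raising (finishes hour 15, plus 3-hour gap → hour 18). The controlling bound is hour 41, so place-card layout finishes at 41 + 6 = hour 47.
The earliest everything can be done is hour 47, which is after the deadline of 41, so it is not possible.

No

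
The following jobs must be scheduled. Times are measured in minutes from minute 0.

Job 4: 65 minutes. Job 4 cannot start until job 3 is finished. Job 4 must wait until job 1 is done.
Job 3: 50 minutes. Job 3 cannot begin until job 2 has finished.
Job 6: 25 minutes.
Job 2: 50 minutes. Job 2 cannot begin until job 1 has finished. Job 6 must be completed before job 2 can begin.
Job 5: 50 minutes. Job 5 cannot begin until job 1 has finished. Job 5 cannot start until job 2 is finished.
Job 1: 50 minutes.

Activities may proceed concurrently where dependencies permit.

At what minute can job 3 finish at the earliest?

150

Job 6 has no prerequisites, so it starts at minute 0 and finishes at minute 25.
Nothing blocks job 1, so it runs from minute 0 to minute 50.
Job 2 needs all of job 1 (finishes minute 50); job 6 (finishes minute 25). That puts its earliest start at minute 50; it finishes at 50 + 50 = minute 100.
Job 3 cannot begin until job 2 (finishes minute 100). It runs from minute 100 to 100 + 50 = minute 150.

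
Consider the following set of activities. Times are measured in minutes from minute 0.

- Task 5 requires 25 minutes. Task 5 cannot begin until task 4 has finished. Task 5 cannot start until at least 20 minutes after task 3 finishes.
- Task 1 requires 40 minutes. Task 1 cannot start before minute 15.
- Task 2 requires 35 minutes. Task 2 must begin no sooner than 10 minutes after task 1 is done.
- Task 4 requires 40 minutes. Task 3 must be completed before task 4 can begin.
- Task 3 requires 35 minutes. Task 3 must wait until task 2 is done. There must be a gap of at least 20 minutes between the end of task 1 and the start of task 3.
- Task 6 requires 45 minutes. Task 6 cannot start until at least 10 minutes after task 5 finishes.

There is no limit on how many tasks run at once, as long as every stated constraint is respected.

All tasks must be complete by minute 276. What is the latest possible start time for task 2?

86

Nothing follows task 6; the deadline of minute 276 is its only limit. It must start by 276 − 45 = minute 231.
Since task 6 (must start by minute 231, minus 10-minute gap → minute 221) depends on it, task 5 must finish by minute 221. Backing off its 25-minute duration gives a latest start of minute 196.
Task 4 feeds into task 5 (must start by minute 196); so task 4 must finish by minute 196 and therefore start by minute 156.
For task 3: task 4 (must start by minute 156); task 5 (must start by minute 196, minus 20-minute gap → minute 176). The most restrictive is minute 156; with a 35-minute duration, task 3 must start by minute 121.
Task 2 has to be done before task 3 (must start by minute 121). That means finishing by minute 121, i.e. starting by 121 − 35 = minute 86.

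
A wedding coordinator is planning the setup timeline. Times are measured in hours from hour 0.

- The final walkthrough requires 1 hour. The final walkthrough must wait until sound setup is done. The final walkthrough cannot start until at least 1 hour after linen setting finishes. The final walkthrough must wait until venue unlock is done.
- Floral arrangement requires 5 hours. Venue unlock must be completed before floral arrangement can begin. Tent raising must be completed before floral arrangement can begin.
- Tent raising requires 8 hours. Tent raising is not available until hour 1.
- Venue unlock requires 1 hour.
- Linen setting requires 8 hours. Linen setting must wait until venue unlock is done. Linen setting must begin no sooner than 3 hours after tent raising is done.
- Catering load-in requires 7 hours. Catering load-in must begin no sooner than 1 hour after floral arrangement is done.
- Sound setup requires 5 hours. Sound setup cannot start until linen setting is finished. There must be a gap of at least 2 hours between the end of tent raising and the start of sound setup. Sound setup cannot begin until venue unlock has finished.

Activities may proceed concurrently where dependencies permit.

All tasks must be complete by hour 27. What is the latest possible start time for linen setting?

To finish by hour 27, the final walkthrough (duration 1) must start no later than hour 26.
Sound setup has to be done before the final walkthrough (must start by hour 26). That means finishing by hour 26, i.e. starting by 26 − 5 = hour 21.
Linen setting has several dependents: sound setup (must start by hour 21); the final walkthrough (must start by hour 26, minus 1-hour gap → hour 25). The earliest of those limits is hour 21, so linen setting must start by 21 − 8 = hour 13.

13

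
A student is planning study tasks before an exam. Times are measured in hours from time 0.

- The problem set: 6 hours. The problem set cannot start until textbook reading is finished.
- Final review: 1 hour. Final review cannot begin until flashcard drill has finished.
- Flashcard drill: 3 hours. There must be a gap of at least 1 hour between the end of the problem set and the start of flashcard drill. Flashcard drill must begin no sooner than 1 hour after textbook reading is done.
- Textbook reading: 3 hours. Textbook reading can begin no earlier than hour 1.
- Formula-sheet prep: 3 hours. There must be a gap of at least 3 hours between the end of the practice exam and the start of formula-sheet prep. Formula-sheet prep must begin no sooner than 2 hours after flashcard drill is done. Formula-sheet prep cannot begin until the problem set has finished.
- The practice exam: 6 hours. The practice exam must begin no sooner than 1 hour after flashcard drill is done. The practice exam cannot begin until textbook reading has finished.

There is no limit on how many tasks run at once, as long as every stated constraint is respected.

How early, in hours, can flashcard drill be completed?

Textbook reading cannot begin until its own release at hour 1. It runs from hour 1 to 1 + 3 = hour 4.
The problem set waits on textbook reading (finishes hour 4), so it starts at hour 4 and finishes at 4 + 6 = hour 10.
Flashcard drill has to wait for the problem set (finishes hour 10, plus 1-hour gap → hour 11); textbook reading (finishes hour 4, plus 1-hour gap → hour 5). The latest of these is hour 11, so flashcard drill runs hour 11 to 11 + 3 = hour 14.

14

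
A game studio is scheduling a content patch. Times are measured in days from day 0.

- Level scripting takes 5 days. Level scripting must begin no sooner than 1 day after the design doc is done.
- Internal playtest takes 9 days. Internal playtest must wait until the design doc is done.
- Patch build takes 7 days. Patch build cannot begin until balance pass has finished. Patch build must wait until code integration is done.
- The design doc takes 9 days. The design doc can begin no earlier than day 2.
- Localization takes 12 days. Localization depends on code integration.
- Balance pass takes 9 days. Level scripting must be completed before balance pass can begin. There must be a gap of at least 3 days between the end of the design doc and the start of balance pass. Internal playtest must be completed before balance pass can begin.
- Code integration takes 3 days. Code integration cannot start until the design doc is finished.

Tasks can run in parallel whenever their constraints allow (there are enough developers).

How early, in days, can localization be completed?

26

The design doc cannot begin until its own release at day 2. It runs from day 2 to 2 + 9 = day 11.
Code integration waits on the design doc (finishes day 11), so it starts at day 11 and finishes at 11 + 3 = day 14.
Localization cannot begin until code integration (finishes day 14). It runs from day 14 to 14 + 12 = day 26.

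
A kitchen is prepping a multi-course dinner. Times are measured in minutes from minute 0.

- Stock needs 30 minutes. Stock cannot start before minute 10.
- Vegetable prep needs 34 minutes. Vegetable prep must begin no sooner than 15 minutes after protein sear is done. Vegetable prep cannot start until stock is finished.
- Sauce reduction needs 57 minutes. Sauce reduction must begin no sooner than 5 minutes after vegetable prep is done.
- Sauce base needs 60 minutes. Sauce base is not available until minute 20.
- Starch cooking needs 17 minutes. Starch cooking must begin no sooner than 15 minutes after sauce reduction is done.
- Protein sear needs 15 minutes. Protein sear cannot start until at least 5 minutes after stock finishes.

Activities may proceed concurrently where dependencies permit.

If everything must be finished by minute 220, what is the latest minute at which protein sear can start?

62

Starch cooking must finish by minute 220; it takes 17 minutes, so it must start by 220 − 17 = minute 203.
Since starch cooking (must start by minute 203, minus 15-minute gap → minute 188) depends on it, sauce reduction must finish by minute 188. Backing off its 57-minute duration gives a latest start of minute 131.
Since sauce reduction (must start by minute 131, minus 5-minute gap → minute 126) depends on it, vegetable prep must finish by minute 126. Backing off its 34-minute duration gives a latest start of minute 92.
Protein sear must finish before vegetable prep (must start by minute 92, minus 15-minute gap → minute 77). With a 15-minute duration, protein sear must start by 77 − 15 = minute 62.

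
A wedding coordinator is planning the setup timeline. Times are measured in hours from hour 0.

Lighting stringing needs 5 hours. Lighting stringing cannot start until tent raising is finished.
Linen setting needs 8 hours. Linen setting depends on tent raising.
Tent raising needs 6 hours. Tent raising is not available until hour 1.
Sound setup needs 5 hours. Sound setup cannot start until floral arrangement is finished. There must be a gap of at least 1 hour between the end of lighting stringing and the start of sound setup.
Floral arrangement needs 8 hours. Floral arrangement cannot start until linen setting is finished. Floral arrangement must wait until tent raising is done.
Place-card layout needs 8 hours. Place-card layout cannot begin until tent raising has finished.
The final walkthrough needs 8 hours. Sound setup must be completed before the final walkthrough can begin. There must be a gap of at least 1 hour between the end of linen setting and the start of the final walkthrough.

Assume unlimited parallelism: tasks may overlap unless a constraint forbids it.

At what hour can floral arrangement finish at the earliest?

Tent raising waits on its own release at hour 1, so it starts at hour 1 and finishes at 1 + 6 = hour 7.
After tent raising (finishes hour 7), linen setting can start at hour 7 and finishes at hour 15.
Floral arrangement has to wait for linen setting (finishes hour 15); tent raising (finishes hour 7). The latest of these is hour 15, so floral arrangement runs hour 15 to 15 + 8 = hour 23.

23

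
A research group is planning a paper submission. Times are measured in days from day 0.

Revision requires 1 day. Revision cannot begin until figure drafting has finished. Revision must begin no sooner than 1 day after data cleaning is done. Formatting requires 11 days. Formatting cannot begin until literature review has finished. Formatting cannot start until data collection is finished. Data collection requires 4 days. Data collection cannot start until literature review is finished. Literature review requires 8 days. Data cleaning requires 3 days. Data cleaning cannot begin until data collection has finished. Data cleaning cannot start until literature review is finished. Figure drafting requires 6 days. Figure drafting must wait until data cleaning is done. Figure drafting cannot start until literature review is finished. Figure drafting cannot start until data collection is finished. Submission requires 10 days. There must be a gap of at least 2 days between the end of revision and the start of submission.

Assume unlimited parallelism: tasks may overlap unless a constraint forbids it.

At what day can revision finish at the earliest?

Nothing blocks literature review, so it runs from day 0 to day 8.
Data collection cannot begin until literature review (finishes day 8). It runs from day 8 to 8 + 4 = day 12.
For data cleaning: data collection (finishes day 12); literature review (finishes day 8). Taking the maximum gives a start of day 12, and it finishes at 12 + 3 = day 15.
Figure drafting cannot start until data cleaning (finishes day 15); literature review (finishes day 8); data collection (finishes day 12). The controlling bound is day 15, so figure drafting finishes at 15 + 6 = day 21.
Revision has to wait for figure drafting (finishes day 21); data cleaning (finishes day 15, plus 1-day gap → day 16). The latest of these is day 21, so revision runs day 21 to 21 + 1 = day 22.

22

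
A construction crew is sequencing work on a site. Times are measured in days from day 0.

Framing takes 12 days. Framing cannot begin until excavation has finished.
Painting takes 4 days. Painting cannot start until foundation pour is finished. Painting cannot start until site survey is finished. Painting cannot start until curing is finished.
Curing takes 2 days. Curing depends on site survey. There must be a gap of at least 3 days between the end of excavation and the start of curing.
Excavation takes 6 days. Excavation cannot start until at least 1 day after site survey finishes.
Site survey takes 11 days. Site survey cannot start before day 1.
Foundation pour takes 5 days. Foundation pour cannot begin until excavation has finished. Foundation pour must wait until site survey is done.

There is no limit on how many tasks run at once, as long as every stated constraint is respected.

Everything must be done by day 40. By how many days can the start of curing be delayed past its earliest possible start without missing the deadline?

Site survey cannot begin until its own release at day 1. It runs from day 1 to 1 + 11 = day 12.
Excavation waits on site survey (finishes day 12, plus 1-day gap → day 13), so it starts at day 13 and finishes at 13 + 6 = day 19.
For curing: site survey (finishes day 12); excavation (finishes day 19, plus 3-day gap → day 22). Taking the maximum gives a start of day 22, and it finishes at 22 + 2 = day 24.

Working backward from the deadline:
To finish by day 40, painting (duration 4) must start no later than day 36.
Curing feeds into painting (must start by day 36); so curing must finish by day 36 and therefore start by day 34.
So curing can start as early as day 22 and as late as day 34, giving 34 − 22 = 12 days of slack.

12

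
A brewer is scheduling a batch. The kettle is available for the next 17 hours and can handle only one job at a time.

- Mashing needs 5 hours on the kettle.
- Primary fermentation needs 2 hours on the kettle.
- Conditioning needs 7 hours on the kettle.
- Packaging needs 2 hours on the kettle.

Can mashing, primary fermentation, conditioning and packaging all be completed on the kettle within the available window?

Running back to back, the jobs need 5 + 2 + 7 + 2 = 16 hours on the kettle.
Since 16 ≤ 17, they fit within the window.

Yes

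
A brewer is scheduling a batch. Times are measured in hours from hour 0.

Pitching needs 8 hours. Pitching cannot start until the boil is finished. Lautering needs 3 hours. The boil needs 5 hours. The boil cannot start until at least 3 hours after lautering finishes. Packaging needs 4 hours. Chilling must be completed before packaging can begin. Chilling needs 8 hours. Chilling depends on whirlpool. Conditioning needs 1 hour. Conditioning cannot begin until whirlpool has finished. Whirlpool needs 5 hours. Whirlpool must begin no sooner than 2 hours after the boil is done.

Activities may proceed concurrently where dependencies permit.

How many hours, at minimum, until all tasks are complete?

Nothing blocks lautering, so it runs from hour 0 to hour 3.
The boil cannot begin until lautering (finishes hour 3, plus 3-hour gap → hour 6). It runs from hour 6 to 6 + 5 = hour 11.
Pitching waits on the boil (finishes hour 11), so it starts at hour 11 and finishes at 11 + 8 = hour 19.
After the boil (finishes hour 11, plus 2-hour gap → hour 13), whirlpool can start at hour 13 and finishes at hour 18.
Conditioning waits on whirlpool (finishes hour 18), so it starts at hour 18 and finishes at 18 + 1 = hour 19.
Chilling waits on whirlpool (finishes hour 18), so it starts at hour 18 and finishes at 18 + 8 = hour 26.
Packaging cannot begin until chilling (finishes hour 26). It runs from hour 26 to 26 + 4 = hour 30.
All tasks are finished once the last one completes. Finish times: Lautering at 3, The boil at 11, Whirlpool at 18, Chilling at 26, Pitching at 19, Conditioning at 19, Packaging at 30. The latest is hour 30.

30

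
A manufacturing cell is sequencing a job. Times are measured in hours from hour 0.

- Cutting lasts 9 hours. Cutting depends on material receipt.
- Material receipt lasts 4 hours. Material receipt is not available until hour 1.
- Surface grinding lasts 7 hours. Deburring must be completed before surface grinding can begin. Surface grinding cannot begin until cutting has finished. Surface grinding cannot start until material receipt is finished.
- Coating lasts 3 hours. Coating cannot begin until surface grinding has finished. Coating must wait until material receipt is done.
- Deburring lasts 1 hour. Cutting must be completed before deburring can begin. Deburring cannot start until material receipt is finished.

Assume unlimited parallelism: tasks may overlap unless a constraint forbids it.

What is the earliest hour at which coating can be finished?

Material receipt waits on its own release at hour 1, so it starts at hour 1 and finishes at 1 + 4 = hour 5.
Cutting waits on material receipt (finishes hour 5), so it starts at hour 5 and finishes at 5 + 9 = hour 14.
For deburring: cutting (finishes hour 14); material receipt (finishes hour 5). Taking the maximum gives a start of hour 14, and it finishes at 14 + 1 = hour 15.
Surface grinding has to wait for deburring (finishes hour 15); cutting (finishes hour 14); material receipt (finishes hour 5). The latest of these is hour 15, so surface grinding runs hour 15 to 15 + 7 = hour 22.
Coating needs all of surface grinding (finishes hour 22); material receipt (finishes hour 5). That puts its earliest start at hour 22; it finishes at 22 + 3 = hour 25.

25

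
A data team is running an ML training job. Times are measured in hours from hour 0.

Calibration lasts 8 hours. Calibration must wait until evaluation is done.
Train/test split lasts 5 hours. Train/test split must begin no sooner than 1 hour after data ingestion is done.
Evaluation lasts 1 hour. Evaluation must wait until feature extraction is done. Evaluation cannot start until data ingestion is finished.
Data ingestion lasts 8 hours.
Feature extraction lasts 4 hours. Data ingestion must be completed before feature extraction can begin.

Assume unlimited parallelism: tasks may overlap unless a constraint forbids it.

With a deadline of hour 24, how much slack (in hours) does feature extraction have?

Data ingestion can start immediately at hour 0; it finishes at hour 8.
Feature extraction waits on data ingestion (finishes hour 8), so it starts at hour 8 and finishes at 8 + 4 = hour 12.

Working backward from the deadline:
To finish by hour 24, calibration (duration 8) must start no later than hour 16.
Evaluation has to be done before calibration (must start by hour 16). That means finishing by hour 16, i.e. starting by 16 − 1 = hour 15.
Feature extraction must finish before evaluation (must start by hour 15). With a 4-hour duration, feature extraction must start by 15 − 4 = hour 11.
So feature extraction can start as early as hour 8 and as late as hour 11, giving 11 − 8 = 3 hours of slack.

3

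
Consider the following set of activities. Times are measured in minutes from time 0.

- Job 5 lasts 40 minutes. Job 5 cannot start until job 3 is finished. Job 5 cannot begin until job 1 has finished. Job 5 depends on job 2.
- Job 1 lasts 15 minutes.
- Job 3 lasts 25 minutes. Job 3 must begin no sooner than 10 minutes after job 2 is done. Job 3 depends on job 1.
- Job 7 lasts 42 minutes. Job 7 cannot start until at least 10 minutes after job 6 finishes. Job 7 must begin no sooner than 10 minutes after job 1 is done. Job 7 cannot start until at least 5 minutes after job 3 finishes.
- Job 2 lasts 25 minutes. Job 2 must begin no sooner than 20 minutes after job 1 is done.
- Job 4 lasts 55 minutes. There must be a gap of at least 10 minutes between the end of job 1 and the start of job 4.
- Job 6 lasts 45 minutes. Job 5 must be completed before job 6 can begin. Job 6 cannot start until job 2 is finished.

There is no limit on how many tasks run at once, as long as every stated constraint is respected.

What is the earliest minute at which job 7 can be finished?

232

Job 1 has no prerequisites, so it starts at minute 0 and finishes at minute 15.
After job 1 (finishes minute 15, plus 20-minute gap → minute 35), job 2 can start at minute 35 and finishes at minute 60.
Job 3 cannot start until job 2 (finishes minute 60, plus 10-minute gap → minute 70); job 1 (finishes minute 15). The controlling bound is minute 70, so job 3 finishes at 70 + 25 = minute 95.
For job 5: job 3 (finishes minute 95); job 1 (finishes minute 15); job 2 (finishes minute 60). Taking the maximum gives a start of minute 95, and it finishes at 95 + 40 = minute 135.
Job 6 needs all of job 5 (finishes minute 135); job 2 (finishes minute 60). That puts its earliest start at minute 135; it finishes at 135 + 45 = minute 180.
For job 7: job 6 (finishes minute 180, plus 10-minute gap → minute 190); job 1 (finishes minute 15, plus 10-minute gap → minute 25); job 3 (finishes minute 95, plus 5-minute gap → minute 100). Taking the maximum gives a start of minute 190, and it finishes at 190 + 42 = minute 232.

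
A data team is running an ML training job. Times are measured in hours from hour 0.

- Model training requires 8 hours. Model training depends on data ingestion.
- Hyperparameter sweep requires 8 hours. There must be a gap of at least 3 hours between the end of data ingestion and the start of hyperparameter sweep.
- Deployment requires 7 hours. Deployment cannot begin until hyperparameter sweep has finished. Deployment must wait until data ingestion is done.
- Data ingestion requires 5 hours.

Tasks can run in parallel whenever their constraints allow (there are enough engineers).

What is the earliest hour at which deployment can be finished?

Data ingestion has no prerequisites, so it starts at hour 0 and finishes at hour 5.
After data ingestion (finishes hour 5, plus 3-hour gap → hour 8), hyperparameter sweep can start at hour 8 and finishes at hour 16.
Deployment needs all of hyperparameter sweep (finishes hour 16); data ingestion (finishes hour 5). That puts its earliest start at hour 16; it finishes at 16 + 7 = hour 23.

23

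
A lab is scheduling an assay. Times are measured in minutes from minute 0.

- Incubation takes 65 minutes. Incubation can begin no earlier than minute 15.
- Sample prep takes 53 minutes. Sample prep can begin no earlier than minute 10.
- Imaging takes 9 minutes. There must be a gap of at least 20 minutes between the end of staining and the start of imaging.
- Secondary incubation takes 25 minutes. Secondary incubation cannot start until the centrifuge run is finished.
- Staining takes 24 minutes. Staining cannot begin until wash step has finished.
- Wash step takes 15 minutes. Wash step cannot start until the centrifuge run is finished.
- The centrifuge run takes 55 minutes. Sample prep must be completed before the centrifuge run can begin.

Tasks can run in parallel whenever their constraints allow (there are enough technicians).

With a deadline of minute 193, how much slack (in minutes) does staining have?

Sample prep cannot begin until its own release at minute 10. It runs from minute 10 to 10 + 53 = minute 63.
After sample prep (finishes minute 63), the centrifuge run can start at minute 63 and finishes at minute 118.
Wash step cannot begin until the centrifuge run (finishes minute 118). It runs from minute 118 to 118 + 15 = minute 133.
Staining cannot begin until wash step (finishes minute 133). It runs from minute 133 to 133 + 24 = minute 157.

Working backward from the deadline:
Nothing follows imaging; the deadline of minute 193 is its only limit. It must start by 193 − 9 = minute 184.
Staining has to be done before imaging (must start by minute 184, minus 20-minute gap → minute 164). That means finishing by minute 164, i.e. starting by 164 − 24 = minute 140.
So staining can start as early as minute 133 and as late as minute 140, giving 140 − 133 = 7 minutes of slack.

7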